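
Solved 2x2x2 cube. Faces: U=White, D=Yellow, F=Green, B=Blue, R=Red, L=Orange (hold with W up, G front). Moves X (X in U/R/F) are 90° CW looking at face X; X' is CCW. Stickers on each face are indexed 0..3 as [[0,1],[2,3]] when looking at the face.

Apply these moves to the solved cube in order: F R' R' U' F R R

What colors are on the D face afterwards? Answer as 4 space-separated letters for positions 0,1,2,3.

Answer: R Y Y B

Derivation:
After move 1 (F): F=GGGG U=WWOO R=WRWR D=RRYY L=OYOY
After move 2 (R'): R=RRWW U=WBOB F=GWGO D=RGYG B=YBRB
After move 3 (R'): R=RWRW U=WROY F=GBGB D=RWYO B=GBGB
After move 4 (U'): U=RYWO F=OYGB R=GBRW B=RWGB L=GBOY
After move 5 (F): F=GOBY U=RYYB R=WBOW D=RGYO L=GROW
After move 6 (R): R=OWWB U=ROYY F=GGBO D=RGYR B=BWYB
After move 7 (R): R=WOBW U=RGYO F=GGBR D=RYYB B=YWOB
Query: D face = RYYB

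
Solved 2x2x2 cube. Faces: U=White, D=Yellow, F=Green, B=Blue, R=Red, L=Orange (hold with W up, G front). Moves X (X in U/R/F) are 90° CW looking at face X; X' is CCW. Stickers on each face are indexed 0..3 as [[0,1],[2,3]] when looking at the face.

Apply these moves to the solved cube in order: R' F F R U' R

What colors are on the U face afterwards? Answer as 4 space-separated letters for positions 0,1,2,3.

Answer: G R W G

Derivation:
After move 1 (R'): R=RRRR U=WBWB F=GWGW D=YGYG B=YBYB
After move 2 (F): F=GGWW U=WBOO R=WRBR D=RRYG L=OYOG
After move 3 (F): F=WGWG U=WBGY R=OROR D=BWYG L=OROR
After move 4 (R): R=OORR U=WGGG F=WWWG D=BYYY B=YBBB
After move 5 (U'): U=GGWG F=ORWG R=WWRR B=OOBB L=YBOR
After move 6 (R): R=RWRW U=GRWG F=OYWY D=BBYO B=GOGB
Query: U face = GRWG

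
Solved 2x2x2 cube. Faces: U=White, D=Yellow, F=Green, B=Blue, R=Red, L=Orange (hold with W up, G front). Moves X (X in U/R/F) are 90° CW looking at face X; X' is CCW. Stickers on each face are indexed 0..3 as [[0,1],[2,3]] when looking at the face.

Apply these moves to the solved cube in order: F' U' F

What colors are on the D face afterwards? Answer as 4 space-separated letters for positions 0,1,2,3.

After move 1 (F'): F=GGGG U=WWRR R=YRYR D=OOYY L=OWOW
After move 2 (U'): U=WRWR F=OWGG R=GGYR B=YRBB L=BBOW
After move 3 (F): F=GOGW U=WRWB R=WGRR D=YGYY L=BOOO
Query: D face = YGYY

Answer: Y G Y Y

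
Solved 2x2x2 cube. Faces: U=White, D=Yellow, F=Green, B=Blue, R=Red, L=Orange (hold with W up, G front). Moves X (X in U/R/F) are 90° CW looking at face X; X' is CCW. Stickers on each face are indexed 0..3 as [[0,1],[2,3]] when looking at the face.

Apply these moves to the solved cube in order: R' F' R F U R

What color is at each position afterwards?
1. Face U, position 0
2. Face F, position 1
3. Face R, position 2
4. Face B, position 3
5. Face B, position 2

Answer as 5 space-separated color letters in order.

After move 1 (R'): R=RRRR U=WBWB F=GWGW D=YGYG B=YBYB
After move 2 (F'): F=WWGG U=WBRR R=GRYR D=OOYG L=OBOW
After move 3 (R): R=YGRR U=WWRG F=WOGG D=OYYY B=RBBB
After move 4 (F): F=GWGO U=WWWB R=RGGR D=RYYY L=OOOY
After move 5 (U): U=WWBW F=RGGO R=RBGR B=OOBB L=GWOY
After move 6 (R): R=GRRB U=WGBO F=RYGY D=RBYO B=WOWB
Query 1: U[0] = W
Query 2: F[1] = Y
Query 3: R[2] = R
Query 4: B[3] = B
Query 5: B[2] = W

Answer: W Y R B W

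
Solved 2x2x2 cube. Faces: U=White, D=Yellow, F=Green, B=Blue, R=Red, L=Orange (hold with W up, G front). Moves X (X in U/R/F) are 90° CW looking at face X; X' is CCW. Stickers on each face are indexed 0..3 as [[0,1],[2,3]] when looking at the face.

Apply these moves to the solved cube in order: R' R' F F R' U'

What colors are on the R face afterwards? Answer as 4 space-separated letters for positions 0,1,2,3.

Answer: B Y O O

Derivation:
After move 1 (R'): R=RRRR U=WBWB F=GWGW D=YGYG B=YBYB
After move 2 (R'): R=RRRR U=WYWY F=GBGB D=YWYW B=GBGB
After move 3 (F): F=GGBB U=WYOO R=WRYR D=RRYW L=OYOW
After move 4 (F): F=BGBG U=WYWY R=OROR D=YWYW L=OROR
After move 5 (R'): R=RROO U=WGWG F=BYBY D=YGYG B=WBWB
After move 6 (U'): U=GGWW F=ORBY R=BYOO B=RRWB L=WBOR
Query: R face = BYOO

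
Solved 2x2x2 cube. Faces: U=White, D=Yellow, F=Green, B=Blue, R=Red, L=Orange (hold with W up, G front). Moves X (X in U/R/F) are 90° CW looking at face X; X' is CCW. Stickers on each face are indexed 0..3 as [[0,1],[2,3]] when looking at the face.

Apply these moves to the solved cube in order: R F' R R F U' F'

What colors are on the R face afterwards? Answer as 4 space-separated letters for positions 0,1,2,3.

After move 1 (R): R=RRRR U=WGWG F=GYGY D=YBYB B=WBWB
After move 2 (F'): F=YYGG U=WGRR R=BRYR D=OOYB L=OGOW
After move 3 (R): R=YBRR U=WYRG F=YOGB D=OWYW B=RBGB
After move 4 (R): R=RYRB U=WORB F=YWGW D=OGYR B=GBYB
After move 5 (F): F=GYWW U=WOWG R=RYBB D=RRYR L=OOOG
After move 6 (U'): U=OGWW F=OOWW R=GYBB B=RYYB L=GBOG
After move 7 (F'): F=OWOW U=OGGB R=RYRB D=BGYR L=GWOW
Query: R face = RYRB

Answer: R Y R B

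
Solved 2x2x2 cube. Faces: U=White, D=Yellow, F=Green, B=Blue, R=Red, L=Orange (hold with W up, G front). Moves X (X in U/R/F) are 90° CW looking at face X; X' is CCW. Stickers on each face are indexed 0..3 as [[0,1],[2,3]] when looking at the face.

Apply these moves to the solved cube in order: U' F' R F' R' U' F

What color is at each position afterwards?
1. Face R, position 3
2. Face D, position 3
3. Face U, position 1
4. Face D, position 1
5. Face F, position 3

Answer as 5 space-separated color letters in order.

Answer: B O R O G

Derivation:
After move 1 (U'): U=WWWW F=OOGG R=GGRR B=RRBB L=BBOO
After move 2 (F'): F=OGOG U=WWGR R=YGYR D=BOYY L=BWOW
After move 3 (R): R=YYRG U=WGGG F=OOOY D=BBYR B=RRWB
After move 4 (F'): F=OYOO U=WGYR R=BYBG D=WWYR L=BGOG
After move 5 (R'): R=YGBB U=WWYR F=OGOR D=WYYO B=RRWB
After move 6 (U'): U=WRWY F=BGOR R=OGBB B=YGWB L=RROG
After move 7 (F): F=OBRG U=WRGR R=WGYB D=BOYO L=RWOY
Query 1: R[3] = B
Query 2: D[3] = O
Query 3: U[1] = R
Query 4: D[1] = O
Query 5: F[3] = G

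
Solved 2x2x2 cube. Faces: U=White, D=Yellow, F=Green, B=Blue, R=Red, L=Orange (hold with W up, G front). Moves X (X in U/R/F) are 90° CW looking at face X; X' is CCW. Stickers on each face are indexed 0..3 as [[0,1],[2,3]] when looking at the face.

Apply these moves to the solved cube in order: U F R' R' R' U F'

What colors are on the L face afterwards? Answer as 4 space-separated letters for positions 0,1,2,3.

After move 1 (U): U=WWWW F=RRGG R=BBRR B=OOBB L=GGOO
After move 2 (F): F=GRGR U=WWOG R=WBWR D=RBYY L=GYOY
After move 3 (R'): R=BRWW U=WBOO F=GWGG D=RRYR B=YOBB
After move 4 (R'): R=RWBW U=WBOY F=GBGO D=RWYG B=RORB
After move 5 (R'): R=WWRB U=WROR F=GBGY D=RBYO B=GOWB
After move 6 (U): U=OWRR F=WWGY R=GORB B=GYWB L=GBOY
After move 7 (F'): F=WYWG U=OWGR R=BORB D=BYYO L=GROR
Query: L face = GROR

Answer: G R O R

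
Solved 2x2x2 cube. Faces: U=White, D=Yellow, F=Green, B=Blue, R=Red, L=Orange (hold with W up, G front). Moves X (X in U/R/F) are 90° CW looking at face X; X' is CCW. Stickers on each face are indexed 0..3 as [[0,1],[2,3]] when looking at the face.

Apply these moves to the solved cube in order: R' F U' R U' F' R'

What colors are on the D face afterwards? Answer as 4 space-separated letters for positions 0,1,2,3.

After move 1 (R'): R=RRRR U=WBWB F=GWGW D=YGYG B=YBYB
After move 2 (F): F=GGWW U=WBOO R=WRBR D=RRYG L=OYOG
After move 3 (U'): U=BOWO F=OYWW R=GGBR B=WRYB L=YBOG
After move 4 (R): R=BGRG U=BYWW F=ORWG D=RYYW B=OROB
After move 5 (U'): U=YWBW F=YBWG R=ORRG B=BGOB L=OROG
After move 6 (F'): F=BGYW U=YWOR R=YRRG D=RGYW L=OWOB
After move 7 (R'): R=RGYR U=YOOB F=BWYR D=RGYW B=WGGB
Query: D face = RGYW

Answer: R G Y W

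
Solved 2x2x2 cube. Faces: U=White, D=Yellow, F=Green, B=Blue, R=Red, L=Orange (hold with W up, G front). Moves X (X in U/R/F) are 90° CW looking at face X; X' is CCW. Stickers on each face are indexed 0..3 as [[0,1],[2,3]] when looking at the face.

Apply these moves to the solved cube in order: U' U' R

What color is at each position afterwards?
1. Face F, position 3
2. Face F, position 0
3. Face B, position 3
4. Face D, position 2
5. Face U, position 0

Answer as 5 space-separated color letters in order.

After move 1 (U'): U=WWWW F=OOGG R=GGRR B=RRBB L=BBOO
After move 2 (U'): U=WWWW F=BBGG R=OORR B=GGBB L=RROO
After move 3 (R): R=RORO U=WBWG F=BYGY D=YBYG B=WGWB
Query 1: F[3] = Y
Query 2: F[0] = B
Query 3: B[3] = B
Query 4: D[2] = Y
Query 5: U[0] = W

Answer: Y B B Y W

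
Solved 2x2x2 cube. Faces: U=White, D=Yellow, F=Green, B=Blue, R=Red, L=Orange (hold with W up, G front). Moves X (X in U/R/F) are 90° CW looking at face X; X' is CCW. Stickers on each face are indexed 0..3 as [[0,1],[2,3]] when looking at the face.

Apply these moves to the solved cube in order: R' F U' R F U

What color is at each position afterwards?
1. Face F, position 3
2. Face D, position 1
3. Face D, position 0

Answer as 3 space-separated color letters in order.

After move 1 (R'): R=RRRR U=WBWB F=GWGW D=YGYG B=YBYB
After move 2 (F): F=GGWW U=WBOO R=WRBR D=RRYG L=OYOG
After move 3 (U'): U=BOWO F=OYWW R=GGBR B=WRYB L=YBOG
After move 4 (R): R=BGRG U=BYWW F=ORWG D=RYYW B=OROB
After move 5 (F): F=WOGR U=BYGB R=WGWG D=RBYW L=YROY
After move 6 (U): U=GBBY F=WGGR R=ORWG B=YROB L=WOOY
Query 1: F[3] = R
Query 2: D[1] = B
Query 3: D[0] = R

Answer: R B R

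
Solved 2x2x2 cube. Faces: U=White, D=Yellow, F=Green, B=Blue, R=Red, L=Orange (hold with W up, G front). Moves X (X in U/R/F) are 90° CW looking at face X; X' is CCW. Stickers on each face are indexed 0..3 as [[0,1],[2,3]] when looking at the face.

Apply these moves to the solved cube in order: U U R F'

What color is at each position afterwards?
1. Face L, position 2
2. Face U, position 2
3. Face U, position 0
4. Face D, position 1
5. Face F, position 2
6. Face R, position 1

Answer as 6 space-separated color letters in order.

After move 1 (U): U=WWWW F=RRGG R=BBRR B=OOBB L=GGOO
After move 2 (U): U=WWWW F=BBGG R=OORR B=GGBB L=RROO
After move 3 (R): R=RORO U=WBWG F=BYGY D=YBYG B=WGWB
After move 4 (F'): F=YYBG U=WBRR R=BOYO D=ROYG L=RGOW
Query 1: L[2] = O
Query 2: U[2] = R
Query 3: U[0] = W
Query 4: D[1] = O
Query 5: F[2] = B
Query 6: R[1] = O

Answer: O R W O B O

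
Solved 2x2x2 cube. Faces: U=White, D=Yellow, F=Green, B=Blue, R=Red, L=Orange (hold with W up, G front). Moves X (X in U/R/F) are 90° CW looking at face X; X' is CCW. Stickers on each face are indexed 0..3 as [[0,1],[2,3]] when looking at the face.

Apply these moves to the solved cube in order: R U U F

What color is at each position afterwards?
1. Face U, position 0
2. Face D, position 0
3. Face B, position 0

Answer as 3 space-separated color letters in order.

After move 1 (R): R=RRRR U=WGWG F=GYGY D=YBYB B=WBWB
After move 2 (U): U=WWGG F=RRGY R=WBRR B=OOWB L=GYOO
After move 3 (U): U=GWGW F=WBGY R=OORR B=GYWB L=RROO
After move 4 (F): F=GWYB U=GWOR R=GOWR D=ROYB L=RYOB
Query 1: U[0] = G
Query 2: D[0] = R
Query 3: B[0] = G

Answer: G R G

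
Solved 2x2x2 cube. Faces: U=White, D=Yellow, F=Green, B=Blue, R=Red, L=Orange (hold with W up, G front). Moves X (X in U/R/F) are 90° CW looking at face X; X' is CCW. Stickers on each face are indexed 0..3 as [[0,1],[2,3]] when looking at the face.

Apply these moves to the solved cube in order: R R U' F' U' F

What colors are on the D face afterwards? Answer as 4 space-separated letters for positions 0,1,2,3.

After move 1 (R): R=RRRR U=WGWG F=GYGY D=YBYB B=WBWB
After move 2 (R): R=RRRR U=WYWY F=GBGB D=YWYW B=GBGB
After move 3 (U'): U=YYWW F=OOGB R=GBRR B=RRGB L=GBOO
After move 4 (F'): F=OBOG U=YYGR R=WBYR D=BOYW L=GWOW
After move 5 (U'): U=YRYG F=GWOG R=OBYR B=WBGB L=RROW
After move 6 (F): F=OGGW U=YRWR R=YBGR D=YOYW L=RBOO
Query: D face = YOYW

Answer: Y O Y W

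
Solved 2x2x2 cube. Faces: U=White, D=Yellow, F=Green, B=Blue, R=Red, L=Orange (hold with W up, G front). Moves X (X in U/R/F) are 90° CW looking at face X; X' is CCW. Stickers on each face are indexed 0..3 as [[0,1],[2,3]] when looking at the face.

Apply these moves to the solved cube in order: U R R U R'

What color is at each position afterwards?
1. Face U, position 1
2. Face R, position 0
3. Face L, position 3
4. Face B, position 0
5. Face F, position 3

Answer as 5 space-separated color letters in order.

Answer: R O O W Y

Derivation:
After move 1 (U): U=WWWW F=RRGG R=BBRR B=OOBB L=GGOO
After move 2 (R): R=RBRB U=WRWG F=RYGY D=YBYO B=WOWB
After move 3 (R): R=RRBB U=WYWY F=RBGO D=YWYW B=GORB
After move 4 (U): U=WWYY F=RRGO R=GOBB B=GGRB L=RBOO
After move 5 (R'): R=OBGB U=WRYG F=RWGY D=YRYO B=WGWB
Query 1: U[1] = R
Query 2: R[0] = O
Query 3: L[3] = O
Query 4: B[0] = W
Query 5: F[3] = Y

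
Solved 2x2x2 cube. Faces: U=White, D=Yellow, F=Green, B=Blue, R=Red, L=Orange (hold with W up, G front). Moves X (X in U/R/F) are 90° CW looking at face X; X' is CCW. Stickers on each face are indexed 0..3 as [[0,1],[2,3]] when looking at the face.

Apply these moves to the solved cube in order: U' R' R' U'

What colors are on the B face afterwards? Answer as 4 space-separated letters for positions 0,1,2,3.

After move 1 (U'): U=WWWW F=OOGG R=GGRR B=RRBB L=BBOO
After move 2 (R'): R=GRGR U=WBWR F=OWGW D=YOYG B=YRYB
After move 3 (R'): R=RRGG U=WYWY F=OBGR D=YWYW B=GROB
After move 4 (U'): U=YYWW F=BBGR R=OBGG B=RROB L=GROO
Query: B face = RROB

Answer: R R O B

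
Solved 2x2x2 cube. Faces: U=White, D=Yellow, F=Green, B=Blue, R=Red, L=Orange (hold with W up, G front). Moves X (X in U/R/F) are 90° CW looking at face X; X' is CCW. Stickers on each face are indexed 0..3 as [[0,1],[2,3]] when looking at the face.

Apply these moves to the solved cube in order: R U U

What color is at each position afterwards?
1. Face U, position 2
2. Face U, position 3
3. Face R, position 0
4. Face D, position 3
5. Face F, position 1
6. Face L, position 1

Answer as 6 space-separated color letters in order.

Answer: G W O B B R

Derivation:
After move 1 (R): R=RRRR U=WGWG F=GYGY D=YBYB B=WBWB
After move 2 (U): U=WWGG F=RRGY R=WBRR B=OOWB L=GYOO
After move 3 (U): U=GWGW F=WBGY R=OORR B=GYWB L=RROO
Query 1: U[2] = G
Query 2: U[3] = W
Query 3: R[0] = O
Query 4: D[3] = B
Query 5: F[1] = B
Query 6: L[1] = R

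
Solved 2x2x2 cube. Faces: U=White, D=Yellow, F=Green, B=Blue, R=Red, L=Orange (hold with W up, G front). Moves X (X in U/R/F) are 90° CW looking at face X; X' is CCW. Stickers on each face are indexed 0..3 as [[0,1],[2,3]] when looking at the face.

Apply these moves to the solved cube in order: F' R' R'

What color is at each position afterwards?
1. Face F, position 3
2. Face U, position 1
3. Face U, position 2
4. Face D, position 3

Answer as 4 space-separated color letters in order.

Answer: B O R R

Derivation:
After move 1 (F'): F=GGGG U=WWRR R=YRYR D=OOYY L=OWOW
After move 2 (R'): R=RRYY U=WBRB F=GWGR D=OGYG B=YBOB
After move 3 (R'): R=RYRY U=WORY F=GBGB D=OWYR B=GBGB
Query 1: F[3] = B
Query 2: U[1] = O
Query 3: U[2] = R
Query 4: D[3] = R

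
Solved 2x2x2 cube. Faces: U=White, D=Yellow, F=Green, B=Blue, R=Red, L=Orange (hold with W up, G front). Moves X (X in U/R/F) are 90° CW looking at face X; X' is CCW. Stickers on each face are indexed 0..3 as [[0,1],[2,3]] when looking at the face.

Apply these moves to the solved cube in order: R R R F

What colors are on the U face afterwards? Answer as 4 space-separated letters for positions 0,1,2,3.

Answer: W B O O

Derivation:
After move 1 (R): R=RRRR U=WGWG F=GYGY D=YBYB B=WBWB
After move 2 (R): R=RRRR U=WYWY F=GBGB D=YWYW B=GBGB
After move 3 (R): R=RRRR U=WBWB F=GWGW D=YGYG B=YBYB
After move 4 (F): F=GGWW U=WBOO R=WRBR D=RRYG L=OYOG
Query: U face = WBOO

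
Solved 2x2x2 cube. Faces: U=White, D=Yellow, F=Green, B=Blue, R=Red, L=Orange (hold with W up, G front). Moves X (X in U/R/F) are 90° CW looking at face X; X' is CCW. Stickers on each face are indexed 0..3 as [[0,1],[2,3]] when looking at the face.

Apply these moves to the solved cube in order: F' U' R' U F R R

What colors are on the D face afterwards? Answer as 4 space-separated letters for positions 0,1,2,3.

Answer: G W Y R

Derivation:
After move 1 (F'): F=GGGG U=WWRR R=YRYR D=OOYY L=OWOW
After move 2 (U'): U=WRWR F=OWGG R=GGYR B=YRBB L=BBOW
After move 3 (R'): R=GRGY U=WBWY F=ORGR D=OWYG B=YROB
After move 4 (U): U=WWYB F=GRGR R=YRGY B=BBOB L=OROW
After move 5 (F): F=GGRR U=WWWR R=YRBY D=GYYG L=OOOW
After move 6 (R): R=BYYR U=WGWR F=GYRG D=GOYB B=RBWB
After move 7 (R): R=YBRY U=WYWG F=GORB D=GWYR B=RBGB
Query: D face = GWYR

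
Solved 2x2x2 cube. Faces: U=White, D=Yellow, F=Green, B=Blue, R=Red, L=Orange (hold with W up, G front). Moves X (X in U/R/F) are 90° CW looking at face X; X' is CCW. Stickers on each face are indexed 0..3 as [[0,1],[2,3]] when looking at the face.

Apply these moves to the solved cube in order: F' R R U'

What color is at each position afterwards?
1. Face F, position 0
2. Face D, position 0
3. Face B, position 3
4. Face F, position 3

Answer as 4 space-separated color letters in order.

After move 1 (F'): F=GGGG U=WWRR R=YRYR D=OOYY L=OWOW
After move 2 (R): R=YYRR U=WGRG F=GOGY D=OBYB B=RBWB
After move 3 (R): R=RYRY U=WORY F=GBGB D=OWYR B=GBGB
After move 4 (U'): U=OYWR F=OWGB R=GBRY B=RYGB L=GBOW
Query 1: F[0] = O
Query 2: D[0] = O
Query 3: B[3] = B
Query 4: F[3] = B

Answer: O O B B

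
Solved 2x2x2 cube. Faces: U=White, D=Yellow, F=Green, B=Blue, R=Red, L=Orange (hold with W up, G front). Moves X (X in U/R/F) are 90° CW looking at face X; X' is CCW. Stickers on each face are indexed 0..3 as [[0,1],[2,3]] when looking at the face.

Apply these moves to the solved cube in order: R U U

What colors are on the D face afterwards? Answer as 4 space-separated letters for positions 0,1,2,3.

After move 1 (R): R=RRRR U=WGWG F=GYGY D=YBYB B=WBWB
After move 2 (U): U=WWGG F=RRGY R=WBRR B=OOWB L=GYOO
After move 3 (U): U=GWGW F=WBGY R=OORR B=GYWB L=RROO
Query: D face = YBYB

Answer: Y B Y B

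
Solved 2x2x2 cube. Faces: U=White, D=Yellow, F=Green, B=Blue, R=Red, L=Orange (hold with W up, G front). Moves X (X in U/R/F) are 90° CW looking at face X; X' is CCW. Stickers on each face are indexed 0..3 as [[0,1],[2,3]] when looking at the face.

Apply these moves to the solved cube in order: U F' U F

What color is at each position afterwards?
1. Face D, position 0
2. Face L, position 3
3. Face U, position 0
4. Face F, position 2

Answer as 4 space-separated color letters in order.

After move 1 (U): U=WWWW F=RRGG R=BBRR B=OOBB L=GGOO
After move 2 (F'): F=RGRG U=WWBR R=YBYR D=GOYY L=GWOW
After move 3 (U): U=BWRW F=YBRG R=OOYR B=GWBB L=RGOW
After move 4 (F): F=RYGB U=BWWG R=ROWR D=YOYY L=RGOO
Query 1: D[0] = Y
Query 2: L[3] = O
Query 3: U[0] = B
Query 4: F[2] = G

Answer: Y O B G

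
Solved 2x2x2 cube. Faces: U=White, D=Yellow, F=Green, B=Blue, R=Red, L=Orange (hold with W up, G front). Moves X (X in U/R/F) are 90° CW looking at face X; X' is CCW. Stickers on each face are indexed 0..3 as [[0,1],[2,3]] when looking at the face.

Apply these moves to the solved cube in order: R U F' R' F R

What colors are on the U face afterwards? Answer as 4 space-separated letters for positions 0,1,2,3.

Answer: W R G W

Derivation:
After move 1 (R): R=RRRR U=WGWG F=GYGY D=YBYB B=WBWB
After move 2 (U): U=WWGG F=RRGY R=WBRR B=OOWB L=GYOO
After move 3 (F'): F=RYRG U=WWWR R=BBYR D=YOYB L=GGOG
After move 4 (R'): R=BRBY U=WWWO F=RWRR D=YYYG B=BOOB
After move 5 (F): F=RRRW U=WWGG R=WROY D=BBYG L=GYOY
After move 6 (R): R=OWYR U=WRGW F=RBRG D=BOYB B=GOWB
Query: U face = WRGW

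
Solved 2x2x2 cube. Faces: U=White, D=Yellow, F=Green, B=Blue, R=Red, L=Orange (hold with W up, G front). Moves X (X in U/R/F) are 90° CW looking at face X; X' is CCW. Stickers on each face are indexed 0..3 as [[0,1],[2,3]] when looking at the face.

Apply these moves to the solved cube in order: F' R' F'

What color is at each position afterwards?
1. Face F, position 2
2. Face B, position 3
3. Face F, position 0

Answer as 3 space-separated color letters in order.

Answer: G B W

Derivation:
After move 1 (F'): F=GGGG U=WWRR R=YRYR D=OOYY L=OWOW
After move 2 (R'): R=RRYY U=WBRB F=GWGR D=OGYG B=YBOB
After move 3 (F'): F=WRGG U=WBRY R=GROY D=WWYG L=OBOR
Query 1: F[2] = G
Query 2: B[3] = B
Query 3: F[0] = W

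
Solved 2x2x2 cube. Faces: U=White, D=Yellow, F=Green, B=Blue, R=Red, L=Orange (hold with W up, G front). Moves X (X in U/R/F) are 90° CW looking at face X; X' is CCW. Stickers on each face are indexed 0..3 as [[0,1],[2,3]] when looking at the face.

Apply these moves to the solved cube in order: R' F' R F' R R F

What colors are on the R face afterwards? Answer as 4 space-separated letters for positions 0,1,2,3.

Answer: Y O Y Y

Derivation:
After move 1 (R'): R=RRRR U=WBWB F=GWGW D=YGYG B=YBYB
After move 2 (F'): F=WWGG U=WBRR R=GRYR D=OOYG L=OBOW
After move 3 (R): R=YGRR U=WWRG F=WOGG D=OYYY B=RBBB
After move 4 (F'): F=OGWG U=WWYR R=YGOR D=BWYY L=OGOR
After move 5 (R): R=OYRG U=WGYG F=OWWY D=BBYR B=RBWB
After move 6 (R): R=ROGY U=WWYY F=OBWR D=BWYR B=GBGB
After move 7 (F): F=WORB U=WWRG R=YOYY D=GRYR L=OBOW
Query: R face = YOYY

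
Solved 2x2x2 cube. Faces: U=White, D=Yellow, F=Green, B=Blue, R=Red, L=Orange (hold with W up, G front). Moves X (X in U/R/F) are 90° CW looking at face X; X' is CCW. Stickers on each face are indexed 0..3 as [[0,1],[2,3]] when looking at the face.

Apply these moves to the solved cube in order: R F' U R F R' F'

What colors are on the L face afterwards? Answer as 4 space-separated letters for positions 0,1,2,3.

Answer: Y G O W

Derivation:
After move 1 (R): R=RRRR U=WGWG F=GYGY D=YBYB B=WBWB
After move 2 (F'): F=YYGG U=WGRR R=BRYR D=OOYB L=OGOW
After move 3 (U): U=RWRG F=BRGG R=WBYR B=OGWB L=YYOW
After move 4 (R): R=YWRB U=RRRG F=BOGB D=OWYO B=GGWB
After move 5 (F): F=GBBO U=RRWY R=RWGB D=RYYO L=YOOW
After move 6 (R'): R=WBRG U=RWWG F=GRBY D=RBYO B=OGYB
After move 7 (F'): F=RYGB U=RWWR R=BBRG D=OWYO L=YGOW
Query: L face = YGOW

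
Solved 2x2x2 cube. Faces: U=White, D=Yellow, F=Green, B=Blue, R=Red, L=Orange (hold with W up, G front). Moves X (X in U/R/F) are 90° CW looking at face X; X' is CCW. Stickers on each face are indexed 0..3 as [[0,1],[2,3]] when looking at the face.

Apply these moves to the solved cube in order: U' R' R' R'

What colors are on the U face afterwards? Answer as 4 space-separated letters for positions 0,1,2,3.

After move 1 (U'): U=WWWW F=OOGG R=GGRR B=RRBB L=BBOO
After move 2 (R'): R=GRGR U=WBWR F=OWGW D=YOYG B=YRYB
After move 3 (R'): R=RRGG U=WYWY F=OBGR D=YWYW B=GROB
After move 4 (R'): R=RGRG U=WOWG F=OYGY D=YBYR B=WRWB
Query: U face = WOWG

Answer: W O W G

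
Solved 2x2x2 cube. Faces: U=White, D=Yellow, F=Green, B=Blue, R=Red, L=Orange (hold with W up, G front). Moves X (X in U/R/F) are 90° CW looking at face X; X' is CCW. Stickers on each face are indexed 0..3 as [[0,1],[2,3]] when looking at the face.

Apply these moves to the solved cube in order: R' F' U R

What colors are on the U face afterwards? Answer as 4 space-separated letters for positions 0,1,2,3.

After move 1 (R'): R=RRRR U=WBWB F=GWGW D=YGYG B=YBYB
After move 2 (F'): F=WWGG U=WBRR R=GRYR D=OOYG L=OBOW
After move 3 (U): U=RWRB F=GRGG R=YBYR B=OBYB L=WWOW
After move 4 (R): R=YYRB U=RRRG F=GOGG D=OYYO B=BBWB
Query: U face = RRRG

Answer: R R R G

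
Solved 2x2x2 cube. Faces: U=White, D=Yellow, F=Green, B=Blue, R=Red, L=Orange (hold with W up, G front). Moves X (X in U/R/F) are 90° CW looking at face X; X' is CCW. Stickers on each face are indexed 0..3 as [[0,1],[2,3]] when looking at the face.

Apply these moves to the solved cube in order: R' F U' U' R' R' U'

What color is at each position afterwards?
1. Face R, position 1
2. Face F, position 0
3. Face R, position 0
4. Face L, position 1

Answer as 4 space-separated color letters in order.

After move 1 (R'): R=RRRR U=WBWB F=GWGW D=YGYG B=YBYB
After move 2 (F): F=GGWW U=WBOO R=WRBR D=RRYG L=OYOG
After move 3 (U'): U=BOWO F=OYWW R=GGBR B=WRYB L=YBOG
After move 4 (U'): U=OOBW F=YBWW R=OYBR B=GGYB L=WROG
After move 5 (R'): R=YROB U=OYBG F=YOWW D=RBYW B=GGRB
After move 6 (R'): R=RBYO U=ORBG F=YYWG D=ROYW B=WGBB
After move 7 (U'): U=RGOB F=WRWG R=YYYO B=RBBB L=WGOG
Query 1: R[1] = Y
Query 2: F[0] = W
Query 3: R[0] = Y
Query 4: L[1] = G

Answer: Y W Y G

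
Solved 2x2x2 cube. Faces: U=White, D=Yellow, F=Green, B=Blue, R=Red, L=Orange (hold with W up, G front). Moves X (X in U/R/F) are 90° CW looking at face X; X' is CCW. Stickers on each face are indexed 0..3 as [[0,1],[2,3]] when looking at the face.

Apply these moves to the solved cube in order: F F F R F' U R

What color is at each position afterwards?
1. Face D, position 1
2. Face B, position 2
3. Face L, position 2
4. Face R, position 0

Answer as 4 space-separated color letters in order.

Answer: W W O O

Derivation:
After move 1 (F): F=GGGG U=WWOO R=WRWR D=RRYY L=OYOY
After move 2 (F): F=GGGG U=WWYY R=OROR D=WWYY L=OROR
After move 3 (F): F=GGGG U=WWRR R=YRYR D=OOYY L=OWOW
After move 4 (R): R=YYRR U=WGRG F=GOGY D=OBYB B=RBWB
After move 5 (F'): F=OYGG U=WGYR R=BYOR D=WWYB L=OGOR
After move 6 (U): U=YWRG F=BYGG R=RBOR B=OGWB L=OYOR
After move 7 (R): R=ORRB U=YYRG F=BWGB D=WWYO B=GGWB
Query 1: D[1] = W
Query 2: B[2] = W
Query 3: L[2] = O
Query 4: R[0] = O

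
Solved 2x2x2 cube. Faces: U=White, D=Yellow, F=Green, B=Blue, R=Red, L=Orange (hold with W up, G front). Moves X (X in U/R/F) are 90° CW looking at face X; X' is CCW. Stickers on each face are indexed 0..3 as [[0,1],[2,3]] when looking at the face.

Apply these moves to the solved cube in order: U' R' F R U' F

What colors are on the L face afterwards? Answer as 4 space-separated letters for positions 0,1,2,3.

Answer: B G O Y

Derivation:
After move 1 (U'): U=WWWW F=OOGG R=GGRR B=RRBB L=BBOO
After move 2 (R'): R=GRGR U=WBWR F=OWGW D=YOYG B=YRYB
After move 3 (F): F=GOWW U=WBOB R=WRRR D=GGYG L=BYOO
After move 4 (R): R=RWRR U=WOOW F=GGWG D=GYYY B=BRBB
After move 5 (U'): U=OWWO F=BYWG R=GGRR B=RWBB L=BROO
After move 6 (F): F=WBGY U=OWOR R=WGOR D=RGYY L=BGOY
Query: L face = BGOY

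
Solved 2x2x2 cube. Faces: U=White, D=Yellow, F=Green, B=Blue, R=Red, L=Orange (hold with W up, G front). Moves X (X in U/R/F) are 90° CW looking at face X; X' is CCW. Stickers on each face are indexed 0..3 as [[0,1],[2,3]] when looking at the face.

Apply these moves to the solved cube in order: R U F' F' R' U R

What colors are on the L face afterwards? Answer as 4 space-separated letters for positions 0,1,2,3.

After move 1 (R): R=RRRR U=WGWG F=GYGY D=YBYB B=WBWB
After move 2 (U): U=WWGG F=RRGY R=WBRR B=OOWB L=GYOO
After move 3 (F'): F=RYRG U=WWWR R=BBYR D=YOYB L=GGOG
After move 4 (F'): F=YGRR U=WWBY R=OBYR D=GGYB L=GROW
After move 5 (R'): R=BROY U=WWBO F=YWRY D=GGYR B=BOGB
After move 6 (U): U=BWOW F=BRRY R=BOOY B=GRGB L=YWOW
After move 7 (R): R=OBYO U=BROY F=BGRR D=GGYG B=WRWB
Query: L face = YWOW

Answer: Y W O W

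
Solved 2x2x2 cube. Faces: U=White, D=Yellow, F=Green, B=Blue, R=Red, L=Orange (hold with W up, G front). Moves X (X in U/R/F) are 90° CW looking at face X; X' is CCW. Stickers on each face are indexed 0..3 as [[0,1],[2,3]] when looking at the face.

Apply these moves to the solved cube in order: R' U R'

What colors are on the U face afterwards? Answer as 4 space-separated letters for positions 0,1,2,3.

Answer: W Y B O

Derivation:
After move 1 (R'): R=RRRR U=WBWB F=GWGW D=YGYG B=YBYB
After move 2 (U): U=WWBB F=RRGW R=YBRR B=OOYB L=GWOO
After move 3 (R'): R=BRYR U=WYBO F=RWGB D=YRYW B=GOGB
Query: U face = WYBO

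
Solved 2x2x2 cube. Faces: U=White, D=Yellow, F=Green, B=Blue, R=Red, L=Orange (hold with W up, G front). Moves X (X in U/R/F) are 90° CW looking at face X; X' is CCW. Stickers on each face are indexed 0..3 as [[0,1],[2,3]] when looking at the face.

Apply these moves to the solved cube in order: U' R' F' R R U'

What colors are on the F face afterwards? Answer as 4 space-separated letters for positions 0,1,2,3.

Answer: B R O Y

Derivation:
After move 1 (U'): U=WWWW F=OOGG R=GGRR B=RRBB L=BBOO
After move 2 (R'): R=GRGR U=WBWR F=OWGW D=YOYG B=YRYB
After move 3 (F'): F=WWOG U=WBGG R=ORYR D=BOYG L=BROW
After move 4 (R): R=YORR U=WWGG F=WOOG D=BYYY B=GRBB
After move 5 (R): R=RYRO U=WOGG F=WYOY D=BBYG B=GRWB
After move 6 (U'): U=OGWG F=BROY R=WYRO B=RYWB L=GROW
Query: F face = BROY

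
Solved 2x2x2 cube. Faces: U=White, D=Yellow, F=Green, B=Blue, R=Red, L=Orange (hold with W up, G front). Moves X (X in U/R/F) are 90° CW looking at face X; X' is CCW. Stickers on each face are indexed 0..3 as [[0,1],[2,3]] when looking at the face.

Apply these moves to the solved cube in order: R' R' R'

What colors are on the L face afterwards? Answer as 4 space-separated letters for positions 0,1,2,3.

Answer: O O O O

Derivation:
After move 1 (R'): R=RRRR U=WBWB F=GWGW D=YGYG B=YBYB
After move 2 (R'): R=RRRR U=WYWY F=GBGB D=YWYW B=GBGB
After move 3 (R'): R=RRRR U=WGWG F=GYGY D=YBYB B=WBWB
Query: L face = OOOO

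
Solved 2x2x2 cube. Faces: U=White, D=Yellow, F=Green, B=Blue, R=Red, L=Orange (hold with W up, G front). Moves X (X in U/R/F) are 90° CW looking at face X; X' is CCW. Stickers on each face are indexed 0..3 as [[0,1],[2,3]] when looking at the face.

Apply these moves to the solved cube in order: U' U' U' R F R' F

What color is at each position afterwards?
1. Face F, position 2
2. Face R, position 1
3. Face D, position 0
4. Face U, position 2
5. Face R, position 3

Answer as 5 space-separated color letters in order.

After move 1 (U'): U=WWWW F=OOGG R=GGRR B=RRBB L=BBOO
After move 2 (U'): U=WWWW F=BBGG R=OORR B=GGBB L=RROO
After move 3 (U'): U=WWWW F=RRGG R=BBRR B=OOBB L=GGOO
After move 4 (R): R=RBRB U=WRWG F=RYGY D=YBYO B=WOWB
After move 5 (F): F=GRYY U=WROG R=WBGB D=RRYO L=GYOB
After move 6 (R'): R=BBWG U=WWOW F=GRYG D=RRYY B=OORB
After move 7 (F): F=YGGR U=WWBY R=OBWG D=WBYY L=GROR
Query 1: F[2] = G
Query 2: R[1] = B
Query 3: D[0] = W
Query 4: U[2] = B
Query 5: R[3] = G

Answer: G B W B G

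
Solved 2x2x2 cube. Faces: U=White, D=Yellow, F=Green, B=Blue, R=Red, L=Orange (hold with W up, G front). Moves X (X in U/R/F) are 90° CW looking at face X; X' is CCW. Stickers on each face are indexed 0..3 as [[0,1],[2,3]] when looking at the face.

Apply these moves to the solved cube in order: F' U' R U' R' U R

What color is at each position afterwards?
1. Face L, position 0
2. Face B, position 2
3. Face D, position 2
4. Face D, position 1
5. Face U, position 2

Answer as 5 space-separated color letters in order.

After move 1 (F'): F=GGGG U=WWRR R=YRYR D=OOYY L=OWOW
After move 2 (U'): U=WRWR F=OWGG R=GGYR B=YRBB L=BBOW
After move 3 (R): R=YGRG U=WWWG F=OOGY D=OBYY B=RRRB
After move 4 (U'): U=WGWW F=BBGY R=OORG B=YGRB L=RROW
After move 5 (R'): R=OGOR U=WRWY F=BGGW D=OBYY B=YGBB
After move 6 (U): U=WWYR F=OGGW R=YGOR B=RRBB L=BGOW
After move 7 (R): R=OYRG U=WGYW F=OBGY D=OBYR B=RRWB
Query 1: L[0] = B
Query 2: B[2] = W
Query 3: D[2] = Y
Query 4: D[1] = B
Query 5: U[2] = Y

Answer: B W Y B Y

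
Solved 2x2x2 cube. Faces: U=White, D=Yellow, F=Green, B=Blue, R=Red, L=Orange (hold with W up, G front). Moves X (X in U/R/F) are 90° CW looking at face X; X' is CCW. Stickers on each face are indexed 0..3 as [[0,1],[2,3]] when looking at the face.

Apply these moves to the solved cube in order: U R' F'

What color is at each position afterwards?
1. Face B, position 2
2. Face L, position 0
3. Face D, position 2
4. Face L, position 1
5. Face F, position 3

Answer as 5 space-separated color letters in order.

After move 1 (U): U=WWWW F=RRGG R=BBRR B=OOBB L=GGOO
After move 2 (R'): R=BRBR U=WBWO F=RWGW D=YRYG B=YOYB
After move 3 (F'): F=WWRG U=WBBB R=RRYR D=GOYG L=GOOW
Query 1: B[2] = Y
Query 2: L[0] = G
Query 3: D[2] = Y
Query 4: L[1] = O
Query 5: F[3] = G

Answer: Y G Y O G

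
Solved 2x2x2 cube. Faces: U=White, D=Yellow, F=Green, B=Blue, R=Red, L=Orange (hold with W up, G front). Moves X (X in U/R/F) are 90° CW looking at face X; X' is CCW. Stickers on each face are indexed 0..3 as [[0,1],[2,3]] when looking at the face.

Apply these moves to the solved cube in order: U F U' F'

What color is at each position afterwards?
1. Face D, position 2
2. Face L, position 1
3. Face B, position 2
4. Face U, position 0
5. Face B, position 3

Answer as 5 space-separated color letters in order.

Answer: Y O B W B

Derivation:
After move 1 (U): U=WWWW F=RRGG R=BBRR B=OOBB L=GGOO
After move 2 (F): F=GRGR U=WWOG R=WBWR D=RBYY L=GYOY
After move 3 (U'): U=WGWO F=GYGR R=GRWR B=WBBB L=OOOY
After move 4 (F'): F=YRGG U=WGGW R=BRRR D=OYYY L=OOOW
Query 1: D[2] = Y
Query 2: L[1] = O
Query 3: B[2] = B
Query 4: U[0] = W
Query 5: B[3] = B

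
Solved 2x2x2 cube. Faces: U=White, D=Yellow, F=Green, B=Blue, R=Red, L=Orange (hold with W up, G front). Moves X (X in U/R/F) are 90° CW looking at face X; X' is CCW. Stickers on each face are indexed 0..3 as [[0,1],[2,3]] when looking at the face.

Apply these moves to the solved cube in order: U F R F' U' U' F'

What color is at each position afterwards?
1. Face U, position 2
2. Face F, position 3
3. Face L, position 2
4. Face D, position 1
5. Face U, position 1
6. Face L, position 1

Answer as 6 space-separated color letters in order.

After move 1 (U): U=WWWW F=RRGG R=BBRR B=OOBB L=GGOO
After move 2 (F): F=GRGR U=WWOG R=WBWR D=RBYY L=GYOY
After move 3 (R): R=WWRB U=WROR F=GBGY D=RBYO B=GOWB
After move 4 (F'): F=BYGG U=WRWR R=BWRB D=YYYO L=GROO
After move 5 (U'): U=RRWW F=GRGG R=BYRB B=BWWB L=GOOO
After move 6 (U'): U=RWRW F=GOGG R=GRRB B=BYWB L=BWOO
After move 7 (F'): F=OGGG U=RWGR R=YRYB D=WOYO L=BWOR
Query 1: U[2] = G
Query 2: F[3] = G
Query 3: L[2] = O
Query 4: D[1] = O
Query 5: U[1] = W
Query 6: L[1] = W

Answer: G G O O W W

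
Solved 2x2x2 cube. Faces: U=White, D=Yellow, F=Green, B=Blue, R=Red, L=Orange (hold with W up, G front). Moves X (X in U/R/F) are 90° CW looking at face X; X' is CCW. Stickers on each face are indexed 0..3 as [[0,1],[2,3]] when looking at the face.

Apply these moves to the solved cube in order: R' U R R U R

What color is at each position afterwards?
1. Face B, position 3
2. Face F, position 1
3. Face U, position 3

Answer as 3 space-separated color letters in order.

Answer: B W O

Derivation:
After move 1 (R'): R=RRRR U=WBWB F=GWGW D=YGYG B=YBYB
After move 2 (U): U=WWBB F=RRGW R=YBRR B=OOYB L=GWOO
After move 3 (R): R=RYRB U=WRBW F=RGGG D=YYYO B=BOWB
After move 4 (R): R=RRBY U=WGBG F=RYGO D=YWYB B=WORB
After move 5 (U): U=BWGG F=RRGO R=WOBY B=GWRB L=RYOO
After move 6 (R): R=BWYO U=BRGO F=RWGB D=YRYG B=GWWB
Query 1: B[3] = B
Query 2: F[1] = W
Query 3: U[3] = O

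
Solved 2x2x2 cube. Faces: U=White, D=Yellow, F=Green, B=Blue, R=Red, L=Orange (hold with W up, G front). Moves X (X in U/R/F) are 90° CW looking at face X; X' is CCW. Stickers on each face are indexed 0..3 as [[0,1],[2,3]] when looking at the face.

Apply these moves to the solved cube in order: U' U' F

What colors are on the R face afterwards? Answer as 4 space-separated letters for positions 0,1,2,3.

Answer: W O W R

Derivation:
After move 1 (U'): U=WWWW F=OOGG R=GGRR B=RRBB L=BBOO
After move 2 (U'): U=WWWW F=BBGG R=OORR B=GGBB L=RROO
After move 3 (F): F=GBGB U=WWOR R=WOWR D=ROYY L=RYOY
Query: R face = WOWR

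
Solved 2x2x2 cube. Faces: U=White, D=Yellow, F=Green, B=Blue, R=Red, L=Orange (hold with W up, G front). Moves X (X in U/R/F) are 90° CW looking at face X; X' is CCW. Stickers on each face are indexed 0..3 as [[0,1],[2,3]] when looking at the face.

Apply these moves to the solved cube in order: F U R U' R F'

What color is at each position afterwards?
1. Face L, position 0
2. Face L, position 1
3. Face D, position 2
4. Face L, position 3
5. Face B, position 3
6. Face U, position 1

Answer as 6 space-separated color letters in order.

After move 1 (F): F=GGGG U=WWOO R=WRWR D=RRYY L=OYOY
After move 2 (U): U=OWOW F=WRGG R=BBWR B=OYBB L=GGOY
After move 3 (R): R=WBRB U=OROG F=WRGY D=RBYO B=WYWB
After move 4 (U'): U=RGOO F=GGGY R=WRRB B=WBWB L=WYOY
After move 5 (R): R=RWBR U=RGOY F=GBGO D=RWYW B=OBGB
After move 6 (F'): F=BOGG U=RGRB R=WWRR D=YYYW L=WYOO
Query 1: L[0] = W
Query 2: L[1] = Y
Query 3: D[2] = Y
Query 4: L[3] = O
Query 5: B[3] = B
Query 6: U[1] = G

Answer: W Y Y O B G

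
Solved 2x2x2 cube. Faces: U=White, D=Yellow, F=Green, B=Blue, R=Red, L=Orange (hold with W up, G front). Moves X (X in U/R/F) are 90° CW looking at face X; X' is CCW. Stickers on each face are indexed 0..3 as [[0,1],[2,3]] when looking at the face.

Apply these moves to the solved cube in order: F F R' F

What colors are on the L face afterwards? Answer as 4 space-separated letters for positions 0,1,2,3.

After move 1 (F): F=GGGG U=WWOO R=WRWR D=RRYY L=OYOY
After move 2 (F): F=GGGG U=WWYY R=OROR D=WWYY L=OROR
After move 3 (R'): R=RROO U=WBYB F=GWGY D=WGYG B=YBWB
After move 4 (F): F=GGYW U=WBRR R=YRBO D=ORYG L=OWOG
Query: L face = OWOG

Answer: O W O G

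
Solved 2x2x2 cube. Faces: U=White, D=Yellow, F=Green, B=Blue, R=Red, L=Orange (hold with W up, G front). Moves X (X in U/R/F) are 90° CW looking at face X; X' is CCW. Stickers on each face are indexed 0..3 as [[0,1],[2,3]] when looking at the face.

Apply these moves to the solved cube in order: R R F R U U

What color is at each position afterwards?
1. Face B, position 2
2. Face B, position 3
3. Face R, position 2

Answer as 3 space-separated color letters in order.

Answer: Y B R

Derivation:
After move 1 (R): R=RRRR U=WGWG F=GYGY D=YBYB B=WBWB
After move 2 (R): R=RRRR U=WYWY F=GBGB D=YWYW B=GBGB
After move 3 (F): F=GGBB U=WYOO R=WRYR D=RRYW L=OYOW
After move 4 (R): R=YWRR U=WGOB F=GRBW D=RGYG B=OBYB
After move 5 (U): U=OWBG F=YWBW R=OBRR B=OYYB L=GROW
After move 6 (U): U=BOGW F=OBBW R=OYRR B=GRYB L=YWOW
Query 1: B[2] = Y
Query 2: B[3] = B
Query 3: R[2] = R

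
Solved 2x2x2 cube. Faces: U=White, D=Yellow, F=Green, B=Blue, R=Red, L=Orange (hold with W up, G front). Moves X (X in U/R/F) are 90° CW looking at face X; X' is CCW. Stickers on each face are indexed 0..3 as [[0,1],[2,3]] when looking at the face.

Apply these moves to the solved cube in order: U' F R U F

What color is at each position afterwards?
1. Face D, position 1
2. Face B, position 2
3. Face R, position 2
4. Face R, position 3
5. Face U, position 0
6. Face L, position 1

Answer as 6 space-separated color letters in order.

After move 1 (U'): U=WWWW F=OOGG R=GGRR B=RRBB L=BBOO
After move 2 (F): F=GOGO U=WWOB R=WGWR D=RGYY L=BYOY
After move 3 (R): R=WWRG U=WOOO F=GGGY D=RBYR B=BRWB
After move 4 (U): U=OWOO F=WWGY R=BRRG B=BYWB L=GGOY
After move 5 (F): F=GWYW U=OWYG R=OROG D=RBYR L=GROB
Query 1: D[1] = B
Query 2: B[2] = W
Query 3: R[2] = O
Query 4: R[3] = G
Query 5: U[0] = O
Query 6: L[1] = R

Answer: B W O G O R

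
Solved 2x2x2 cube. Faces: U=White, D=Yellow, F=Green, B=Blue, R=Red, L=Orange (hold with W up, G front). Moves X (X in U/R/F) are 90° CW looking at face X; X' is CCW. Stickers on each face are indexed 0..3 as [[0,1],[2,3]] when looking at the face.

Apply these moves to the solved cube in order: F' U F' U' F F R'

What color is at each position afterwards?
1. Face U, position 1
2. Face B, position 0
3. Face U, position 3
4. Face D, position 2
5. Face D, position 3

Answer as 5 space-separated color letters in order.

Answer: B Y O Y G

Derivation:
After move 1 (F'): F=GGGG U=WWRR R=YRYR D=OOYY L=OWOW
After move 2 (U): U=RWRW F=YRGG R=BBYR B=OWBB L=GGOW
After move 3 (F'): F=RGYG U=RWBY R=OBOR D=GWYY L=GWOR
After move 4 (U'): U=WYRB F=GWYG R=RGOR B=OBBB L=OWOR
After move 5 (F): F=YGGW U=WYRW R=RGBR D=ORYY L=OGOW
After move 6 (F): F=GYWG U=WYWG R=RGWR D=BRYY L=OOOR
After move 7 (R'): R=GRRW U=WBWO F=GYWG D=BYYG B=YBRB
Query 1: U[1] = B
Query 2: B[0] = Y
Query 3: U[3] = O
Query 4: D[2] = Y
Query 5: D[3] = G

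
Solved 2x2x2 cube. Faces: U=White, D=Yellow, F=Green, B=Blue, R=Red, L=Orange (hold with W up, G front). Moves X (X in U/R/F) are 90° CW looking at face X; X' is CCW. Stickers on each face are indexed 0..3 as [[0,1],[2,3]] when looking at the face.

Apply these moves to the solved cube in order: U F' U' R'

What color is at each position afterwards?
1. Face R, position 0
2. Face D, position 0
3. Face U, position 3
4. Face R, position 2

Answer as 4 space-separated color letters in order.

Answer: G G Y R

Derivation:
After move 1 (U): U=WWWW F=RRGG R=BBRR B=OOBB L=GGOO
After move 2 (F'): F=RGRG U=WWBR R=YBYR D=GOYY L=GWOW
After move 3 (U'): U=WRWB F=GWRG R=RGYR B=YBBB L=OOOW
After move 4 (R'): R=GRRY U=WBWY F=GRRB D=GWYG B=YBOB
Query 1: R[0] = G
Query 2: D[0] = G
Query 3: U[3] = Y
Query 4: R[2] = R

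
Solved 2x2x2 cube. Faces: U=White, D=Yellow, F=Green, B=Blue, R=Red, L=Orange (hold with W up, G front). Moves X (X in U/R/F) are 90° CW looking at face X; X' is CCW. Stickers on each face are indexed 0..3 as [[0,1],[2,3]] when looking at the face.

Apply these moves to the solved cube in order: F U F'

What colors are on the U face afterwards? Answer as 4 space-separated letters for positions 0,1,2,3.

Answer: O W B W

Derivation:
After move 1 (F): F=GGGG U=WWOO R=WRWR D=RRYY L=OYOY
After move 2 (U): U=OWOW F=WRGG R=BBWR B=OYBB L=GGOY
After move 3 (F'): F=RGWG U=OWBW R=RBRR D=GYYY L=GWOO
Query: U face = OWBW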